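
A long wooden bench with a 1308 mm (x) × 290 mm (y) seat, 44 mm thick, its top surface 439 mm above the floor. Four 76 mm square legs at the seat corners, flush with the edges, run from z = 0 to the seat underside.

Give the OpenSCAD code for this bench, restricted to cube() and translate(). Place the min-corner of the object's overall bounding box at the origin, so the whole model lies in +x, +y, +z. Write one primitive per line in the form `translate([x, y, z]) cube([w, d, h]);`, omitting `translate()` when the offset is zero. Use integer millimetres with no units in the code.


// leg_h = 439 − 44 = 395
translate([0, 0, 395]) cube([1308, 290, 44]);
cube([76, 76, 395]);
translate([0, 214, 0]) cube([76, 76, 395]);
translate([1232, 0, 0]) cube([76, 76, 395]);
translate([1232, 214, 0]) cube([76, 76, 395]);


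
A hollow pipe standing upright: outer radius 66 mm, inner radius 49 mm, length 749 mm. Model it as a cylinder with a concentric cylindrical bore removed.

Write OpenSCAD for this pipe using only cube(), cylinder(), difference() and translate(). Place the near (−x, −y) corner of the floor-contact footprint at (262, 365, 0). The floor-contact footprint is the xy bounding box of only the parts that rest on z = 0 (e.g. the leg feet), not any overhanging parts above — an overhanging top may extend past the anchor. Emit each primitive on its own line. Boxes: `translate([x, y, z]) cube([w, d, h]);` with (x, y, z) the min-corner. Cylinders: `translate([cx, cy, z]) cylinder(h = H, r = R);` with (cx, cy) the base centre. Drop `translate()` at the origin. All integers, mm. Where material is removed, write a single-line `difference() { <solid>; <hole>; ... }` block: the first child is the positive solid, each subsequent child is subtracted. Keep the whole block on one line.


difference() { translate([328, 431, 0]) cylinder(h = 749, r = 66); translate([328, 431, 0]) cylinder(h = 749, r = 49); }


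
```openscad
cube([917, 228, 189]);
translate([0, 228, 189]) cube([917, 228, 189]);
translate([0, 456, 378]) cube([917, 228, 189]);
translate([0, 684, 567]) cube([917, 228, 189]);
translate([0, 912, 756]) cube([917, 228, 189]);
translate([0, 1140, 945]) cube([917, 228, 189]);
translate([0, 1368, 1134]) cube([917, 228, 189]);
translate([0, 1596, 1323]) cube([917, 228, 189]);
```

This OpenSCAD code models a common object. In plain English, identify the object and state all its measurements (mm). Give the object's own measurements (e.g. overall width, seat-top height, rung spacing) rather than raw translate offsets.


A straight staircase of 8 solid steps. Each step is 917 mm wide (x), 228 mm deep (y, the going) and 189 mm tall (the rise). The first step rests on the floor; each subsequent step sits one going further in +y and one rise higher in +z, directly behind and above the previous step with no overlap.


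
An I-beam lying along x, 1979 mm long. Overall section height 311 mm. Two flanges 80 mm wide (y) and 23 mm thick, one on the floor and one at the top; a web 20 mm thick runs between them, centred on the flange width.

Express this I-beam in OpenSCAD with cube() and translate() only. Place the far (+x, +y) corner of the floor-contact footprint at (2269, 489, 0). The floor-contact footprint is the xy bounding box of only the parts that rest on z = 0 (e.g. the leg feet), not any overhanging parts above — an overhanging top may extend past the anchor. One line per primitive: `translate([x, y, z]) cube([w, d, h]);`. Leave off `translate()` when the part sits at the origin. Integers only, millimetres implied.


translate([290, 409, 0]) cube([1979, 80, 23]);
translate([290, 439, 23]) cube([1979, 20, 265]);
translate([290, 409, 288]) cube([1979, 80, 23]);


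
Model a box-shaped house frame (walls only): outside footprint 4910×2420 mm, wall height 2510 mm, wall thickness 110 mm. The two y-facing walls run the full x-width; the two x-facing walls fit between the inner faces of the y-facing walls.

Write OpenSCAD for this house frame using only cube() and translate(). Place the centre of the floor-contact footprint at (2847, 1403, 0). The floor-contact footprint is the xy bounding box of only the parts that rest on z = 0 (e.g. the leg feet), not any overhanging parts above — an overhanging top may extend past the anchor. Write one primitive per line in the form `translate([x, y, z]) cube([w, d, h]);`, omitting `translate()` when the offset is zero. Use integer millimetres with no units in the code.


translate([392, 193, 0]) cube([4910, 110, 2510]);
translate([392, 2503, 0]) cube([4910, 110, 2510]);
translate([392, 303, 0]) cube([110, 2200, 2510]);
translate([5192, 303, 0]) cube([110, 2200, 2510]);


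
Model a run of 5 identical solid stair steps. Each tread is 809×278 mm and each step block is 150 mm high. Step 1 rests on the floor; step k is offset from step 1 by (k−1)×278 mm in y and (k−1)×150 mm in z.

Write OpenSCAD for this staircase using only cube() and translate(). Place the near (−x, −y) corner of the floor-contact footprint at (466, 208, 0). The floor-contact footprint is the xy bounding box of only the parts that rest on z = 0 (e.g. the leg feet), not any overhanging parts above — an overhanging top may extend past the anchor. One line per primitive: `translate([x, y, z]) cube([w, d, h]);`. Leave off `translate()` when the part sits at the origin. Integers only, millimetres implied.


translate([466, 208, 0]) cube([809, 278, 150]);
translate([466, 486, 150]) cube([809, 278, 150]);
translate([466, 764, 300]) cube([809, 278, 150]);
translate([466, 1042, 450]) cube([809, 278, 150]);
translate([466, 1320, 600]) cube([809, 278, 150]);


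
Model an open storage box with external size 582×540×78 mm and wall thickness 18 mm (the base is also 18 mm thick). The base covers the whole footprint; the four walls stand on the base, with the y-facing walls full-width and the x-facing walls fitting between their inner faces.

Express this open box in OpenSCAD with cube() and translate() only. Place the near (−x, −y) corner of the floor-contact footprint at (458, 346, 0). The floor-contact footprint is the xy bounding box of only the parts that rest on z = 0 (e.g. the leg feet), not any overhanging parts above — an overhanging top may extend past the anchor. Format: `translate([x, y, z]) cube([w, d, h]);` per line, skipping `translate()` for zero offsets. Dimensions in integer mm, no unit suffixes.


translate([458, 346, 0]) cube([582, 540, 18]);
translate([458, 346, 18]) cube([582, 18, 60]);
translate([458, 868, 18]) cube([582, 18, 60]);
translate([458, 364, 18]) cube([18, 504, 60]);
translate([1022, 364, 18]) cube([18, 504, 60]);


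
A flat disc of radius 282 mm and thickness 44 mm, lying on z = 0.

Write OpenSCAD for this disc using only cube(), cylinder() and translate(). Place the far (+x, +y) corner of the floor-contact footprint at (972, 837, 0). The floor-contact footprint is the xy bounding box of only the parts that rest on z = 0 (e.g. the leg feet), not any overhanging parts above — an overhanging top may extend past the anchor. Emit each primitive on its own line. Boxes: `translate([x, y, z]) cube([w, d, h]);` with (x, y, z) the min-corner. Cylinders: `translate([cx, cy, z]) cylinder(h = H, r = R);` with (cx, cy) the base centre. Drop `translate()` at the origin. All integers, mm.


translate([690, 555, 0]) cylinder(h = 44, r = 282);


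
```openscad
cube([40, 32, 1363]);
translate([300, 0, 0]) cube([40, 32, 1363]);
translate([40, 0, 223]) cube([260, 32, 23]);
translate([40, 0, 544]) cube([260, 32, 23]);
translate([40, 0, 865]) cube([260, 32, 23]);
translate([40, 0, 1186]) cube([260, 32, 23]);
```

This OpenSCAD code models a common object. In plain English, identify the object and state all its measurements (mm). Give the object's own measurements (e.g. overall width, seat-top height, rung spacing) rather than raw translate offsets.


A straight ladder. Two 40×32 mm vertical rails, 1363 mm tall, stand 340 mm apart (outside-to-outside) with their front faces coplanar on the −y side. 4 rungs, each 32 mm deep and 23 mm tall, span between the inner faces of the rails, front faces flush with the rails. The lowest rung's underside is at z = 223 mm and rungs are spaced 321 mm apart (underside to underside).


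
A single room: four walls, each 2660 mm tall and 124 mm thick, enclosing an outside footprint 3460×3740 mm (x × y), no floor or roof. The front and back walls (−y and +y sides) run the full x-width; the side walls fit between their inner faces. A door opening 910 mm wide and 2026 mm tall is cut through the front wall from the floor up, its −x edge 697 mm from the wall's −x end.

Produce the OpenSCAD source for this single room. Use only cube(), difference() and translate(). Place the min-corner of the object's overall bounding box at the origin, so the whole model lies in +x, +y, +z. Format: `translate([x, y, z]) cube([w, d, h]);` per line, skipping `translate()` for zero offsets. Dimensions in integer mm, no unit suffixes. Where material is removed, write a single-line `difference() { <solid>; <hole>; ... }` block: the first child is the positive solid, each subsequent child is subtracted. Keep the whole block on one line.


difference() { cube([3460, 124, 2660]); translate([697, 0, 0]) cube([910, 124, 2026]); }
translate([0, 3616, 0]) cube([3460, 124, 2660]);
translate([0, 124, 0]) cube([124, 3492, 2660]);
translate([3336, 124, 0]) cube([124, 3492, 2660]);


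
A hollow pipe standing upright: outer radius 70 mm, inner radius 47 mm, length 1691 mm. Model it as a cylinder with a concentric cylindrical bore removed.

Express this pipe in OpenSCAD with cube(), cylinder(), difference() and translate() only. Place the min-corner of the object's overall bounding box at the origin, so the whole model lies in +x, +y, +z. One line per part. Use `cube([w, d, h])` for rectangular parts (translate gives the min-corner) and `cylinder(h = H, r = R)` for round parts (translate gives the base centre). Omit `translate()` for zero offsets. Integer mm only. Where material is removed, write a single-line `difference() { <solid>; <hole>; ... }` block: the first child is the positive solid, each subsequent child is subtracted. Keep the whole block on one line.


difference() { translate([70, 70, 0]) cylinder(h = 1691, r = 70); translate([70, 70, 0]) cylinder(h = 1691, r = 47); }


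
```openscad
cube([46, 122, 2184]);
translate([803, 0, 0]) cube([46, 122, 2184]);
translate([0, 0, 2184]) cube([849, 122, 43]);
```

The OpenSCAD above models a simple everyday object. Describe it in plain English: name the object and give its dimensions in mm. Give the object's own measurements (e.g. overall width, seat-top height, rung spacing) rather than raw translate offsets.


A door frame. The clear opening is 757 mm wide and 2184 mm high. Two 46 mm wide jambs, 122 mm deep, stand either side of the opening from the floor to the top of the opening. A 43 mm thick head sits across the top of both jambs, spanning the full outside width of the frame.


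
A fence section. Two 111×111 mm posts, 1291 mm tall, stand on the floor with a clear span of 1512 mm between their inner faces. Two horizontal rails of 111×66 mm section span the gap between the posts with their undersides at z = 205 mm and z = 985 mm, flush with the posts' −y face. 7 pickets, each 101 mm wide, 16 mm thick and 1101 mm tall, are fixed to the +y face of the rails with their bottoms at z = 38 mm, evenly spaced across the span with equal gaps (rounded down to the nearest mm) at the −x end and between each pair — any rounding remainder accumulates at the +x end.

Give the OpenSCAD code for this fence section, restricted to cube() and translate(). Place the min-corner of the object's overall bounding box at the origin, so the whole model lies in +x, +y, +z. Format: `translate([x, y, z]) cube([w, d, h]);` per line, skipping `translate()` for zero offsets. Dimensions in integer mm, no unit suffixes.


cube([111, 111, 1291]);
translate([1623, 0, 0]) cube([111, 111, 1291]);
translate([111, 0, 205]) cube([1512, 111, 66]);
translate([111, 0, 985]) cube([1512, 111, 66]);
translate([211, 111, 38]) cube([101, 16, 1101]);
translate([412, 111, 38]) cube([101, 16, 1101]);
translate([613, 111, 38]) cube([101, 16, 1101]);
translate([814, 111, 38]) cube([101, 16, 1101]);
translate([1015, 111, 38]) cube([101, 16, 1101]);
translate([1216, 111, 38]) cube([101, 16, 1101]);
translate([1417, 111, 38]) cube([101, 16, 1101]);


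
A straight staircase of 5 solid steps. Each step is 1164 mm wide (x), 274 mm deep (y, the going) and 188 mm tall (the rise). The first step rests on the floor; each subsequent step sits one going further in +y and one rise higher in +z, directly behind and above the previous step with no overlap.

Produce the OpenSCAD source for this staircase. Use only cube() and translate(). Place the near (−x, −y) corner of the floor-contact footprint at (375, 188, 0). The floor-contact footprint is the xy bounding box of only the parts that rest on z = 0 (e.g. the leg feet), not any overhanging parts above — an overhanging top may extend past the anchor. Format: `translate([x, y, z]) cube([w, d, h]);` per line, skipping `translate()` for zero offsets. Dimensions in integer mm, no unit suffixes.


translate([375, 188, 0]) cube([1164, 274, 188]);
translate([375, 462, 188]) cube([1164, 274, 188]);
translate([375, 736, 376]) cube([1164, 274, 188]);
translate([375, 1010, 564]) cube([1164, 274, 188]);
translate([375, 1284, 752]) cube([1164, 274, 188]);


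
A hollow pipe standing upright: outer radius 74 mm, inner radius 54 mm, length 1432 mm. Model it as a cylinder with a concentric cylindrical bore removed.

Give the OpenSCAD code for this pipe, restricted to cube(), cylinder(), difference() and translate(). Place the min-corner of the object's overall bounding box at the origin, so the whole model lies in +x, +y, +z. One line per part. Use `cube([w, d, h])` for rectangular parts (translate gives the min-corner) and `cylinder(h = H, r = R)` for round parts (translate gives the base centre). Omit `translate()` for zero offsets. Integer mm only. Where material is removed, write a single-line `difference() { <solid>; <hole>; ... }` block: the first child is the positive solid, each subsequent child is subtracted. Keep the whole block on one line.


difference() { translate([74, 74, 0]) cylinder(h = 1432, r = 74); translate([74, 74, 0]) cylinder(h = 1432, r = 54); }


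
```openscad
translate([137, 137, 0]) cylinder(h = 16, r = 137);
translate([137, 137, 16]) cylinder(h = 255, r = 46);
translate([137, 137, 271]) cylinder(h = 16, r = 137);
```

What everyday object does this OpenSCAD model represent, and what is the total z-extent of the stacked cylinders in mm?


A spool. The overall height is 287 mm.

Three coaxial cylinders, large–small–large — a spool. Two 16 mm flanges and a 255 mm core give 16 + 255 + 16 = 287 mm.


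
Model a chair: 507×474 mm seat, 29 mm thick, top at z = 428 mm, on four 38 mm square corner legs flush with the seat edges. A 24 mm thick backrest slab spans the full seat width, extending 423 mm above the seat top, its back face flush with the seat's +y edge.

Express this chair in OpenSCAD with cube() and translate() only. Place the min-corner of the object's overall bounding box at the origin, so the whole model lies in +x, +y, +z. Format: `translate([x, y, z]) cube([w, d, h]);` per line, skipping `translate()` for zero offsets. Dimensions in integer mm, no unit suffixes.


translate([0, 0, 399]) cube([507, 474, 29]);
cube([38, 38, 399]);
translate([469, 0, 0]) cube([38, 38, 399]);
translate([0, 436, 0]) cube([38, 38, 399]);
translate([469, 436, 0]) cube([38, 38, 399]);
translate([0, 450, 428]) cube([507, 24, 423]);


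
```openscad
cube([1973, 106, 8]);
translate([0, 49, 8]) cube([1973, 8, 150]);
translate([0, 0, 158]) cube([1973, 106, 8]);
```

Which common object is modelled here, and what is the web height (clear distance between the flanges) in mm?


An I-beam. The web height is 150 mm.

Two wide flanges with a thin centred web — an I-beam. Overall 166 mm minus two 8 mm flanges gives a web of 166 − 2·8 = 150 mm.


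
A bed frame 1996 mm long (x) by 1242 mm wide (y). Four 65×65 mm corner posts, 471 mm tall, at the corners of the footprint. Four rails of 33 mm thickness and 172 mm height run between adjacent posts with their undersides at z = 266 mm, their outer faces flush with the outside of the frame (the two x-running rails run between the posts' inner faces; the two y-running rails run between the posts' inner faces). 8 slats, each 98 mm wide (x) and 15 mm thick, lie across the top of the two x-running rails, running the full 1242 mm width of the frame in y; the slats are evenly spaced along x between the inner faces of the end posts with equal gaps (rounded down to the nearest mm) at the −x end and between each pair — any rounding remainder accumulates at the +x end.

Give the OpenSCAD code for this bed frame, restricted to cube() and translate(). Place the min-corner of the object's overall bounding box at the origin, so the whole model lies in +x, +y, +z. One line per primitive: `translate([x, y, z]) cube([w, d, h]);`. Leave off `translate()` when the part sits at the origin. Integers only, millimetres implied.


cube([65, 65, 471]);
translate([0, 1177, 0]) cube([65, 65, 471]);
translate([1931, 0, 0]) cube([65, 65, 471]);
translate([1931, 1177, 0]) cube([65, 65, 471]);
translate([65, 0, 266]) cube([1866, 33, 172]);
translate([65, 1209, 266]) cube([1866, 33, 172]);
translate([0, 65, 266]) cube([33, 1112, 172]);
translate([1963, 65, 266]) cube([33, 1112, 172]);
translate([185, 0, 438]) cube([98, 1242, 15]);
translate([403, 0, 438]) cube([98, 1242, 15]);
translate([621, 0, 438]) cube([98, 1242, 15]);
translate([839, 0, 438]) cube([98, 1242, 15]);
translate([1057, 0, 438]) cube([98, 1242, 15]);
translate([1275, 0, 438]) cube([98, 1242, 15]);
translate([1493, 0, 438]) cube([98, 1242, 15]);
translate([1711, 0, 438]) cube([98, 1242, 15]);


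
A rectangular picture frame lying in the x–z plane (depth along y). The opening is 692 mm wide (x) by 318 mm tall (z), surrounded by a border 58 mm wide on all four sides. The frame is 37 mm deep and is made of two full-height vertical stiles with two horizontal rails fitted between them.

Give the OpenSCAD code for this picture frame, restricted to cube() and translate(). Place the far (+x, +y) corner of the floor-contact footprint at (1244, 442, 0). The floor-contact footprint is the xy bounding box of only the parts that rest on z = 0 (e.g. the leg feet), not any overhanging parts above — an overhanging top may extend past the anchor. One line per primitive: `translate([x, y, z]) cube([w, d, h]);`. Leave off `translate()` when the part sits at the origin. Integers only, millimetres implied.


translate([436, 405, 0]) cube([58, 37, 434]);
translate([1186, 405, 0]) cube([58, 37, 434]);
translate([494, 405, 0]) cube([692, 37, 58]);
translate([494, 405, 376]) cube([692, 37, 58]);


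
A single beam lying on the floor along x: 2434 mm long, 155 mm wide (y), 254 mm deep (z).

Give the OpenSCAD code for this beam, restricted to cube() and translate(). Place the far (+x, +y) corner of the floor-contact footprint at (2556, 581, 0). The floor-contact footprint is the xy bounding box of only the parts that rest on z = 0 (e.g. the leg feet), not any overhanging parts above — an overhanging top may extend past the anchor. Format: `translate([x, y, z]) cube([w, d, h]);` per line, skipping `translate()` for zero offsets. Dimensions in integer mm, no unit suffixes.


translate([122, 426, 0]) cube([2434, 155, 254]);


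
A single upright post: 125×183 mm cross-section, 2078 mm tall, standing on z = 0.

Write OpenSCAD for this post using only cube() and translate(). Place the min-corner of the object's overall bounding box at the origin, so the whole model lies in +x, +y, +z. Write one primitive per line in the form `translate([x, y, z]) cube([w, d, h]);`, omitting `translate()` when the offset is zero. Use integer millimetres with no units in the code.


cube([125, 183, 2078]);


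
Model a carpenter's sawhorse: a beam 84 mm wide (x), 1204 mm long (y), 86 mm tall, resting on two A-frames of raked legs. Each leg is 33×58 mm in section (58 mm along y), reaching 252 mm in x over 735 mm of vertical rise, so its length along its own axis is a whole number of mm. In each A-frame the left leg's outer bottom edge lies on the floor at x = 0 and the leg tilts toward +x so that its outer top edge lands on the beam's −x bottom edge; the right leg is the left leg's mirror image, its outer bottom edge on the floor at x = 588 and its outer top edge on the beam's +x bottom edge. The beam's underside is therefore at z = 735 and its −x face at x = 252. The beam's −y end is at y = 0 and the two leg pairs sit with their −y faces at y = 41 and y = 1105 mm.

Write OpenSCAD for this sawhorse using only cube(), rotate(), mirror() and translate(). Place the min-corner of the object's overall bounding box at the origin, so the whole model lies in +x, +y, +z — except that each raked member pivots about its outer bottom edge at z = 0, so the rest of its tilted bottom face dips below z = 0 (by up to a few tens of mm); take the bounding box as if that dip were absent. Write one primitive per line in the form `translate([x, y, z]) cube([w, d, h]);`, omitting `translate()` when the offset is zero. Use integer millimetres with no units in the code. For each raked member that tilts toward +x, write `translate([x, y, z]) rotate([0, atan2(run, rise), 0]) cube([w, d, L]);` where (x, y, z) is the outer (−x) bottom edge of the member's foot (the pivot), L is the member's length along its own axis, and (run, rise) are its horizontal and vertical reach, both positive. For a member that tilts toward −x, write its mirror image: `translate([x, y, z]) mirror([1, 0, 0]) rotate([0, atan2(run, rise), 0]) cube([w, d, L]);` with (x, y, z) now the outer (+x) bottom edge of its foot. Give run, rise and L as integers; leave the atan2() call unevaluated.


translate([252, 0, 735]) cube([84, 1204, 86]);
translate([0, 41, 0]) rotate([0, atan2(252, 735), 0]) cube([33, 58, 777]);
translate([588, 41, 0]) mirror([1, 0, 0]) rotate([0, atan2(252, 735), 0]) cube([33, 58, 777]);
translate([0, 1105, 0]) rotate([0, atan2(252, 735), 0]) cube([33, 58, 777]);
translate([588, 1105, 0]) mirror([1, 0, 0]) rotate([0, atan2(252, 735), 0]) cube([33, 58, 777]);


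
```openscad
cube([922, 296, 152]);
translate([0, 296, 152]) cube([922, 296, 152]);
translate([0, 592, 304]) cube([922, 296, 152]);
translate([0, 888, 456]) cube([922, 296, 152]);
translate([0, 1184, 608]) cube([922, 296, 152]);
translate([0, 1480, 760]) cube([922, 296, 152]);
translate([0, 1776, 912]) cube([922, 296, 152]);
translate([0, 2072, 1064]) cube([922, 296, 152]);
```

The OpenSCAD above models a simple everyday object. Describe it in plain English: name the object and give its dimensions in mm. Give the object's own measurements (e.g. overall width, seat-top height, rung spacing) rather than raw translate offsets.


A straight staircase of 8 solid steps. Each step is 922 mm wide (x), 296 mm deep (y, the going) and 152 mm tall (the rise). The first step rests on the floor; each subsequent step sits one going further in +y and one rise higher in +z, directly behind and above the previous step with no overlap.


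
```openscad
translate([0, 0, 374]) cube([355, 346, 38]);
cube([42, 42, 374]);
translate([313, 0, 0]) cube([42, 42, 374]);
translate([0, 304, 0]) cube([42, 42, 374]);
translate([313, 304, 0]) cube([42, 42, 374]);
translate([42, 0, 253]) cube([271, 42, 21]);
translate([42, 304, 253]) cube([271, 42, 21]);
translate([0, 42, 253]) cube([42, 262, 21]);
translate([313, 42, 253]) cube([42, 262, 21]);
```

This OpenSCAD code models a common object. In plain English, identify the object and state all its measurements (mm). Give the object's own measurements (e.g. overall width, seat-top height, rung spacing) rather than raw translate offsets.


A simple wooden stool: a rectangular seat 355 mm (x) by 346 mm (y), 38 mm thick, top face at z = 412 mm, on four square legs, each 42×42 mm in cross-section. The legs rest on z = 0, each flush with a corner of the seat. Four stretchers, 42 mm wide and 21 mm tall, connect adjacent legs with their undersides at z = 253 mm, each running between the inner faces of the legs it joins and aligned with the legs' outer faces on the other axis.


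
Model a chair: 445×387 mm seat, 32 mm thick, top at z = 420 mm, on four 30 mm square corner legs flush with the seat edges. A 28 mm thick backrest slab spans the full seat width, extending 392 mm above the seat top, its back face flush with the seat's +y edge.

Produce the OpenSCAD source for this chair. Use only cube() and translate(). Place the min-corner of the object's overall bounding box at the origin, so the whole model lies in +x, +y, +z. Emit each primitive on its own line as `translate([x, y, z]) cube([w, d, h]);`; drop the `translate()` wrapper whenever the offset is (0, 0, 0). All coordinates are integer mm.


translate([0, 0, 388]) cube([445, 387, 32]);
cube([30, 30, 388]);
translate([415, 0, 0]) cube([30, 30, 388]);
translate([0, 357, 0]) cube([30, 30, 388]);
translate([415, 357, 0]) cube([30, 30, 388]);
translate([0, 359, 420]) cube([445, 28, 392]);


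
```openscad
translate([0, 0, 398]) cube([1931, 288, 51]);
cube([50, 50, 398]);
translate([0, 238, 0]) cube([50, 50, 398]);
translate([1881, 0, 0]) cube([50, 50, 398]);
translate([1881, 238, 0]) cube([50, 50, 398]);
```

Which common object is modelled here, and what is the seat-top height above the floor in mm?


A bench. The seat-top height is 449 mm.

A long slab on four corner posts — a bench. The slab sits at z = 398 with thickness 51, so the top is 398 + 51 = 449 mm.


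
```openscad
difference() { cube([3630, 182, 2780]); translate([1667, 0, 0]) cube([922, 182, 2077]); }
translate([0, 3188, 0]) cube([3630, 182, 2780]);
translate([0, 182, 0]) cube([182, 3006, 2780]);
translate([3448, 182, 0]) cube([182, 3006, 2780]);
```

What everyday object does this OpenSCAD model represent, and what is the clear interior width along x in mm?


A single room. The interior width is 3266 mm.

Four walls enclosing a rectangle with a door in the front wall — a room. Outside width 3630 minus two 182 mm walls gives 3266 mm.


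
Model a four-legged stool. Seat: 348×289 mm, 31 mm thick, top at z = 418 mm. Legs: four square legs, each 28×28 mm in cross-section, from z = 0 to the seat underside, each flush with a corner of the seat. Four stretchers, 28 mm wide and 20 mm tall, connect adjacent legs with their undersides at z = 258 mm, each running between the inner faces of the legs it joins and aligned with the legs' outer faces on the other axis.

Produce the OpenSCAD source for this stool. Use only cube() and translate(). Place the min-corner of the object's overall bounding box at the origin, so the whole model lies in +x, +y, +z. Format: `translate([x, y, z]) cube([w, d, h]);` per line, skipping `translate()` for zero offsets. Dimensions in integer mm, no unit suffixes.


// leg_h = 418 - 31 = 387
// stretcher span = 348 - 2*28 = 292
translate([0, 0, 387]) cube([348, 289, 31]);
cube([28, 28, 387]);
translate([320, 0, 0]) cube([28, 28, 387]);
translate([0, 261, 0]) cube([28, 28, 387]);
translate([320, 261, 0]) cube([28, 28, 387]);
translate([28, 0, 258]) cube([292, 28, 20]);
translate([28, 261, 258]) cube([292, 28, 20]);
translate([0, 28, 258]) cube([28, 233, 20]);
translate([320, 28, 258]) cube([28, 233, 20]);


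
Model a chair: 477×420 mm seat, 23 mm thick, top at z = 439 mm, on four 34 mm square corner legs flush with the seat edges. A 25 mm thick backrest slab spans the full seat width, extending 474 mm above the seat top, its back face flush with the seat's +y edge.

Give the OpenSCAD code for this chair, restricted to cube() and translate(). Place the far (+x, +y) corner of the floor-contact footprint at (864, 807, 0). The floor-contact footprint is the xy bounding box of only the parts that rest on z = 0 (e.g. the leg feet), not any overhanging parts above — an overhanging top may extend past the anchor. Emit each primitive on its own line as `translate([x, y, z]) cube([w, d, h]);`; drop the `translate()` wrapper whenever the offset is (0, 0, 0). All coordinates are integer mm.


// leg_h = 439 - 23 = 416
translate([387, 387, 416]) cube([477, 420, 23]);
translate([387, 387, 0]) cube([34, 34, 416]);
translate([830, 387, 0]) cube([34, 34, 416]);
translate([387, 773, 0]) cube([34, 34, 416]);
translate([830, 773, 0]) cube([34, 34, 416]);
translate([387, 782, 439]) cube([477, 25, 474]);


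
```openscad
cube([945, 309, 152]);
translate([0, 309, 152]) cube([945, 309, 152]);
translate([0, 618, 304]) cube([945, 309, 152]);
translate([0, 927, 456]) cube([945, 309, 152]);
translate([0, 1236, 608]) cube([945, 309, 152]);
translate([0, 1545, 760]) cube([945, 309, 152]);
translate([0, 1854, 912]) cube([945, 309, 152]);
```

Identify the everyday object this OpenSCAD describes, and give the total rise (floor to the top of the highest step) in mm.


A staircase. The total rise is 1064 mm.

7 identical blocks, each offset up and back from the previous — a staircase. Each step is 152 mm tall and there are 7 of them, so the total rise is 7 × 152 = 1064 mm.


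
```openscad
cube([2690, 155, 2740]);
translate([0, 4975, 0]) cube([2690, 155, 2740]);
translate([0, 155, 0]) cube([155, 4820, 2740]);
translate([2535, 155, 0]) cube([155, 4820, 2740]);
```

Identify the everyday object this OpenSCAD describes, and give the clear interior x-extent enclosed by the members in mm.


A house (or room) frame. The interior width is 2380 mm.

Four 2740 mm walls enclosing a rectangle with no floor or roof — a room or house frame. Outside width is 2690 mm and wall thickness is 155 mm, so the interior width is 2690 − 2 × 155 = 2380 mm.


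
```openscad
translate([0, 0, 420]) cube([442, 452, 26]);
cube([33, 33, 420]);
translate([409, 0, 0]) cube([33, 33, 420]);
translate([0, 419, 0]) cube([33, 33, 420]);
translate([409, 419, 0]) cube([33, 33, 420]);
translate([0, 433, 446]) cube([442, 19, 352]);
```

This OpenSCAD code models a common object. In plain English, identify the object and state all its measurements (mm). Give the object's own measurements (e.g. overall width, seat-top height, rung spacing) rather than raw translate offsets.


A chair. The seat is a 442×452×26 mm slab with its top at z = 446 mm, on four 33×33 mm corner legs (flush with the seat edges, standing on z = 0). A flat backrest 19 mm thick, 352 mm tall, spans the full seat width and rises from the seat top along its +y edge, rear face flush with the rear of the seat.


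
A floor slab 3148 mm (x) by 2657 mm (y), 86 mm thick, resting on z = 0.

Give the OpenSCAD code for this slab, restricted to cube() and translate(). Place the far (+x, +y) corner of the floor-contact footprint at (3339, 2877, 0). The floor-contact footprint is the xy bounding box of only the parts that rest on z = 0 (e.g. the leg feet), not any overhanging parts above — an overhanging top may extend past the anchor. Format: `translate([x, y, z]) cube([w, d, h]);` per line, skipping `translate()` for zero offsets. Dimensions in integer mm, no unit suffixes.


translate([191, 220, 0]) cube([3148, 2657, 86]);


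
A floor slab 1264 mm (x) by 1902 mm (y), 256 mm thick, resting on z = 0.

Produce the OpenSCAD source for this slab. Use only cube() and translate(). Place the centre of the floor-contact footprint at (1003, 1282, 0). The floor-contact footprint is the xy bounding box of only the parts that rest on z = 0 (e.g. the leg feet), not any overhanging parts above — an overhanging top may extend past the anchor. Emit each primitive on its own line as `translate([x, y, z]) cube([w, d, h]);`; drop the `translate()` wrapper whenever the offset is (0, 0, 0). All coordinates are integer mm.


translate([371, 331, 0]) cube([1264, 1902, 256]);


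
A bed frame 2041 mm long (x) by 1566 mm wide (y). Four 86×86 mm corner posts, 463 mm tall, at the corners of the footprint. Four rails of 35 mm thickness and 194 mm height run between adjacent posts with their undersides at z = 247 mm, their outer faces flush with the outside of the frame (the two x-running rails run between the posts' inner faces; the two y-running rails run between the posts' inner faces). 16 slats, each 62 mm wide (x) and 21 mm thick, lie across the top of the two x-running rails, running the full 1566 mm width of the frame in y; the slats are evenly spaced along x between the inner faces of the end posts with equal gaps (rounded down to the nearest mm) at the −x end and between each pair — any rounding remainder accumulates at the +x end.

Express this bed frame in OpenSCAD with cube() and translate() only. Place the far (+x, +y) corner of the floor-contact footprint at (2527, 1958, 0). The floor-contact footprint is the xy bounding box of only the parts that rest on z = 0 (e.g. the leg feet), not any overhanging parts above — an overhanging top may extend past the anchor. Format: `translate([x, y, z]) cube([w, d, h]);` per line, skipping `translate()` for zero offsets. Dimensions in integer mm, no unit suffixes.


translate([486, 392, 0]) cube([86, 86, 463]);
translate([486, 1872, 0]) cube([86, 86, 463]);
translate([2441, 392, 0]) cube([86, 86, 463]);
translate([2441, 1872, 0]) cube([86, 86, 463]);
translate([572, 392, 247]) cube([1869, 35, 194]);
translate([572, 1923, 247]) cube([1869, 35, 194]);
translate([486, 478, 247]) cube([35, 1394, 194]);
translate([2492, 478, 247]) cube([35, 1394, 194]);
translate([623, 392, 441]) cube([62, 1566, 21]);
translate([736, 392, 441]) cube([62, 1566, 21]);
translate([849, 392, 441]) cube([62, 1566, 21]);
translate([962, 392, 441]) cube([62, 1566, 21]);
translate([1075, 392, 441]) cube([62, 1566, 21]);
translate([1188, 392, 441]) cube([62, 1566, 21]);
translate([1301, 392, 441]) cube([62, 1566, 21]);
translate([1414, 392, 441]) cube([62, 1566, 21]);
translate([1527, 392, 441]) cube([62, 1566, 21]);
translate([1640, 392, 441]) cube([62, 1566, 21]);
translate([1753, 392, 441]) cube([62, 1566, 21]);
translate([1866, 392, 441]) cube([62, 1566, 21]);
translate([1979, 392, 441]) cube([62, 1566, 21]);
translate([2092, 392, 441]) cube([62, 1566, 21]);
translate([2205, 392, 441]) cube([62, 1566, 21]);
translate([2318, 392, 441]) cube([62, 1566, 21]);


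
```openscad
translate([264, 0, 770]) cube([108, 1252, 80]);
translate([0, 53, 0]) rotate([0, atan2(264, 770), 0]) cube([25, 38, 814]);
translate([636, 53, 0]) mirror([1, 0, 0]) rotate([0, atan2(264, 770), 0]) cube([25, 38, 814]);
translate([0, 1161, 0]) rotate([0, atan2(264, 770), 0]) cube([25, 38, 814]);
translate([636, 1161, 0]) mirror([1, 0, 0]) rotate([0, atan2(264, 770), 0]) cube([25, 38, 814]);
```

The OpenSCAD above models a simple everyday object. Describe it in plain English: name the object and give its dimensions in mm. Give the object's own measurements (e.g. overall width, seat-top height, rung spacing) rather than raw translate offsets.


A sawhorse. A 108×1252×80 mm beam (x, y, z) sits on two A-frame leg pairs. Each pair is two raked legs of 25×38 mm section (38 mm along y) splaying symmetrically in x. Each leg rises 770 mm vertically over 264 mm of horizontal reach and is 814 mm long along its own axis. Every leg's outer bottom edge rests on the floor and its outer top edge meets a bottom edge of the beam — the left legs (tilting toward +x) meet the beam's −x bottom edge, the right legs (their mirror images, tilting toward −x) meet its +x bottom edge — so the leg tops tuck under the beam, the beam's underside is 770 mm above the floor, and the feet are 636 mm apart outside-to-outside with the beam centred between them. The two leg pairs are set in 53 mm from either end of the beam.


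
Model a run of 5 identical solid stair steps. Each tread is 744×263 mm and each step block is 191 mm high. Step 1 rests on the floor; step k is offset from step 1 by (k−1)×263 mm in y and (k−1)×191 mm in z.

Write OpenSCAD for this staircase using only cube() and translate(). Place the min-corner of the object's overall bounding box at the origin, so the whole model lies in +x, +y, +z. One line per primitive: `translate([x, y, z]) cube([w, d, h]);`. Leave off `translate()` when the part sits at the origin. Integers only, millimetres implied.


cube([744, 263, 191]);
translate([0, 263, 191]) cube([744, 263, 191]);
translate([0, 526, 382]) cube([744, 263, 191]);
translate([0, 789, 573]) cube([744, 263, 191]);
translate([0, 1052, 764]) cube([744, 263, 191]);


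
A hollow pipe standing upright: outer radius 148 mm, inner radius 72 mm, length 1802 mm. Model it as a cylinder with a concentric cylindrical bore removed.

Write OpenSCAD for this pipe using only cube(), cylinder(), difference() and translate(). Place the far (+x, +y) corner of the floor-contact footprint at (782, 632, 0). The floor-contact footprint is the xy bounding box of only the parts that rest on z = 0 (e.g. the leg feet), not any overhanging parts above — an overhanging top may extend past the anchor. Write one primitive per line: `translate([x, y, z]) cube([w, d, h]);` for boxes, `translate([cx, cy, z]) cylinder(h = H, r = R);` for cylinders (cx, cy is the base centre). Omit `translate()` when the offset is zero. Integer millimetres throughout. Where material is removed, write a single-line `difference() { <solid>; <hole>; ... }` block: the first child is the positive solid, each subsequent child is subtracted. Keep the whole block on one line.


difference() { translate([634, 484, 0]) cylinder(h = 1802, r = 148); translate([634, 484, 0]) cylinder(h = 1802, r = 72); }


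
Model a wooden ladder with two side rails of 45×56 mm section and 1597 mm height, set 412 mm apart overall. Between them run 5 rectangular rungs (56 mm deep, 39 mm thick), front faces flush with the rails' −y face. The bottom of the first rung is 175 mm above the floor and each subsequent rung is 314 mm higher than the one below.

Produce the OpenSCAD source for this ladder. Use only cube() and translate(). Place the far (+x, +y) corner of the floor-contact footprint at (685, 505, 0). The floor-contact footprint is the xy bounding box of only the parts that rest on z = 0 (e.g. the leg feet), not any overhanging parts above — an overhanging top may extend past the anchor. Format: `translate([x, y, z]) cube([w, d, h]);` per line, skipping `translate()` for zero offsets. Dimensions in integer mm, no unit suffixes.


translate([273, 449, 0]) cube([45, 56, 1597]);
translate([640, 449, 0]) cube([45, 56, 1597]);
translate([318, 449, 175]) cube([322, 56, 39]);
translate([318, 449, 489]) cube([322, 56, 39]);
translate([318, 449, 803]) cube([322, 56, 39]);
translate([318, 449, 1117]) cube([322, 56, 39]);
translate([318, 449, 1431]) cube([322, 56, 39]);


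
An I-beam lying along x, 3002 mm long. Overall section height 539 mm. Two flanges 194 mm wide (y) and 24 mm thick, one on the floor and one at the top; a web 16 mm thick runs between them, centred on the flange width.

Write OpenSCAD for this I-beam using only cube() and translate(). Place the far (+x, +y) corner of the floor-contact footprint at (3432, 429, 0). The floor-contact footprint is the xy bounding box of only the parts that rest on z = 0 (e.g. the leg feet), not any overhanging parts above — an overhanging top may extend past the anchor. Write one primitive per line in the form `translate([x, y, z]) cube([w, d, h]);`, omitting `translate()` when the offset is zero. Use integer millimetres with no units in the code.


translate([430, 235, 0]) cube([3002, 194, 24]);
translate([430, 324, 24]) cube([3002, 16, 491]);
translate([430, 235, 515]) cube([3002, 194, 24]);


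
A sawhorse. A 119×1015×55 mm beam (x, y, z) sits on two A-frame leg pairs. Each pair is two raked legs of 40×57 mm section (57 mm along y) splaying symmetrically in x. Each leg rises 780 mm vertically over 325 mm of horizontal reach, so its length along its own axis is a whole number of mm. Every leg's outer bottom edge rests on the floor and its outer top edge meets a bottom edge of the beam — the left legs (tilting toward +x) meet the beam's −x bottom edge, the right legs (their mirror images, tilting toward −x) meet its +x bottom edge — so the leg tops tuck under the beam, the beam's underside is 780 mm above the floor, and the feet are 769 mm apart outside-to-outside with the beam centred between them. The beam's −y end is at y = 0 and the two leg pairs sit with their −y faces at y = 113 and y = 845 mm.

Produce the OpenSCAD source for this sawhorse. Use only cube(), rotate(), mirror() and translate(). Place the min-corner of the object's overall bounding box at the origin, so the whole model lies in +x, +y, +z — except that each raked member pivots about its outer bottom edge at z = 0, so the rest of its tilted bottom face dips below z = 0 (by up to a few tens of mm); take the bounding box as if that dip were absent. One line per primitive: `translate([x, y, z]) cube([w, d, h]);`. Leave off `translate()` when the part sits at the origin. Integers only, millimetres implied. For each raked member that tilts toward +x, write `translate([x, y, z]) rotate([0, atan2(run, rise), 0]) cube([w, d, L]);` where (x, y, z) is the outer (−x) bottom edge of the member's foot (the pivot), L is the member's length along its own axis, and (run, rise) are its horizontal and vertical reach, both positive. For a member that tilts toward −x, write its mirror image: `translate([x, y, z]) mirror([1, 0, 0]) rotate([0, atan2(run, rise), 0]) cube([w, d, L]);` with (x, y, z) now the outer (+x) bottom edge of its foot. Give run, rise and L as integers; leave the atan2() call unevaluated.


translate([325, 0, 780]) cube([119, 1015, 55]);
translate([0, 113, 0]) rotate([0, atan2(325, 780), 0]) cube([40, 57, 845]);
translate([769, 113, 0]) mirror([1, 0, 0]) rotate([0, atan2(325, 780), 0]) cube([40, 57, 845]);
translate([0, 845, 0]) rotate([0, atan2(325, 780), 0]) cube([40, 57, 845]);
translate([769, 845, 0]) mirror([1, 0, 0]) rotate([0, atan2(325, 780), 0]) cube([40, 57, 845]);
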